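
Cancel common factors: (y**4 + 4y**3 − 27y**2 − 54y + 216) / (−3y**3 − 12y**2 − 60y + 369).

(−y**3 − 7y**2 + 6y + 72)/(3y**2 + 21y + 123)

Euclidean algorithm in ℚ[y]:
  y**4 + 4y**3 − 27y**2 − 54y + 216 = (−(1/3)y)(−3y**3 − 12y**2 − 60y + 369) + (−47y**2 + 69y + 216)
  −3y**3 − 12y**2 − 60y + 369 = ((3/47)y + 771/2209)(−47y**2 + 69y + 216) + (−(216195/2209)y + 648585/2209)
  −47y**2 + 69y + 216 = ((103823/216195)y + 53016/72065)(−(216195/2209)y + 648585/2209) + (0)
Last nonzero remainder: −(216195/2209)y + 648585/2209. Dividing through by −216195/2209 gives the monic gcd y − 3.
Cancel y − 3 from numerator and denominator to get the reduced form.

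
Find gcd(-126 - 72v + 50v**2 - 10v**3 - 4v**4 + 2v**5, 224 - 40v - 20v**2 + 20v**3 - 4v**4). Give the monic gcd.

7 - 3v + v**2

By polynomial division,
  2v**5 - 4v**4 - 10v**3 + 50v**2 - 72v - 126 = (-(1/2)v - 3/2)(-4v**4 + 20v**3 - 20v**2 - 40v + 224) + (10v**3 - 20v + 210)
  -4v**4 + 20v**3 - 20v**2 - 40v + 224 = (-(2/5)v + 2)(10v**3 - 20v + 210) + (-28v**2 + 84v - 196)
  10v**3 - 20v + 210 = (-(5/14)v - 15/14)(-28v**2 + 84v - 196) + (0)
Last nonzero remainder: -28v**2 + 84v - 196. Dividing through by -28 gives the monic gcd v**2 - 3v + 7.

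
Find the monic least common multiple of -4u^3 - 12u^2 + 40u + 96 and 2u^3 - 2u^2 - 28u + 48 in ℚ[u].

By polynomial division,
  -4u^3 - 12u^2 + 40u + 96 = (-2)(2u^3 - 2u^2 - 28u + 48) + (-16u^2 - 16u + 192)
  2u^3 - 2u^2 - 28u + 48 = (-(1/8)u + 1/4)(-16u^2 - 16u + 192) + (0)
Last nonzero remainder: -16u^2 - 16u + 192. Dividing through by -16 gives the monic gcd u^2 + u - 12.
Then lcm(f, g) = f·g / gcd(f, g); expanding and making the result monic gives the answer.

u^4 + u^3 - 16u^2 - 4u + 48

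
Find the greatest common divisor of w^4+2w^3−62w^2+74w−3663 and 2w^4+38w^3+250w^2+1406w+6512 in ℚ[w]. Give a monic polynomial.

w^3+11w^2+37w+407

By polynomial division,
  w^4+2w^3−62w^2+74w−3663 = (1/2)(2w^4+38w^3+250w^2+1406w+6512) + (−17w^3−187w^2−629w−6919)
  2w^4+38w^3+250w^2+1406w+6512 = (−(2/17)w−16/17)(−17w^3−187w^2−629w−6919) + (0)
Last nonzero remainder: −17w^3−187w^2−629w−6919. Dividing through by −17 gives the monic gcd w^3+11w^2+37w+407.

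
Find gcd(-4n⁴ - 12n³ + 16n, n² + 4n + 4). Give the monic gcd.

n² + 4n + 4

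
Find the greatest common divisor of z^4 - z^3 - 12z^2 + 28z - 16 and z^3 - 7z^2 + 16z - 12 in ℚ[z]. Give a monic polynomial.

Repeated division with remainder:
  z^4 - z^3 - 12z^2 + 28z - 16 = (z + 6)(z^3 - 7z^2 + 16z - 12) + (14z^2 - 56z + 56)
  z^3 - 7z^2 + 16z - 12 = ((1/14)z - 3/14)(14z^2 - 56z + 56) + (0)
Last nonzero remainder: 14z^2 - 56z + 56. Dividing through by 14 gives the monic gcd z^2 - 4z + 4.

z^2 - 4z + 4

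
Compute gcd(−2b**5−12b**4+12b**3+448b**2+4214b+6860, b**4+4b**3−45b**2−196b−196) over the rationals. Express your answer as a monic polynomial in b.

Repeated division with remainder:
  −2b**5−12b**4+12b**3+448b**2+4214b+6860 = (−2b−4)(b**4+4b**3−45b**2−196b−196) + (−62b**3−124b**2+3038b+6076)
  b**4+4b**3−45b**2−196b−196 = (−(1/62)b−1/31)(−62b**3−124b**2+3038b+6076) + (0)
Last nonzero remainder: −62b**3−124b**2+3038b+6076. Dividing through by −62 gives the monic gcd b**3+2b**2−49b−98.

b**3+2b**2−49b−98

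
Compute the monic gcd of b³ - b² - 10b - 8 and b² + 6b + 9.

1

Apply the Euclidean algorithm:
  b³ - b² - 10b - 8 = (b - 7)(b² + 6b + 9) + (23b + 55)
  b² + 6b + 9 = ((1/23)b + 83/529)(23b + 55) + (196/529)
  23b + 55 = ((12167/196)b + 29095/196)(196/529) + (0)
The last nonzero remainder is the constant 196/529, so the polynomials are coprime and gcd = 1.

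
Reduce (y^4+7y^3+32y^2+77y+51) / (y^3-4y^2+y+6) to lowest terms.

(y^3+6y^2+26y+51)/(y^2-5y+6)

Euclidean algorithm in ℚ[y]:
  y^4+7y^3+32y^2+77y+51 = (y+11)(y^3-4y^2+y+6) + (75y^2+60y-15)
  y^3-4y^2+y+6 = ((1/75)y-8/125)(75y^2+60y-15) + ((126/25)y+126/25)
  75y^2+60y-15 = ((625/42)y-125/42)((126/25)y+126/25) + (0)
Last nonzero remainder: (126/25)y+126/25. Dividing through by 126/25 gives the monic gcd y+1.
Cancel y+1 from numerator and denominator to get the reduced form.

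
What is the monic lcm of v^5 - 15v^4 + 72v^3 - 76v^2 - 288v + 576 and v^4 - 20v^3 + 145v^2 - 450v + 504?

By polynomial division,
  v^5 - 15v^4 + 72v^3 - 76v^2 - 288v + 576 = (v + 5)(v^4 - 20v^3 + 145v^2 - 450v + 504) + (27v^3 - 351v^2 + 1458v - 1944)
  v^4 - 20v^3 + 145v^2 - 450v + 504 = ((1/27)v - 7/27)(27v^3 - 351v^2 + 1458v - 1944) + (0)
Last nonzero remainder: 27v^3 - 351v^2 + 1458v - 1944. Dividing through by 27 gives the monic gcd v^3 - 13v^2 + 54v - 72.
Then lcm(f, g) = f·g / gcd(f, g); expanding and making the result monic gives the answer.

v^6 - 22v^5 + 177v^4 - 580v^3 + 244v^2 + 2592v - 4032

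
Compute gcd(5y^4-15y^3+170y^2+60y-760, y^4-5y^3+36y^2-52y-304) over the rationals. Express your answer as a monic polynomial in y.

Euclidean algorithm in ℚ[y]:
  5y^4-15y^3+170y^2+60y-760 = (5)(y^4-5y^3+36y^2-52y-304) + (10y^3-10y^2+320y+760)
  y^4-5y^3+36y^2-52y-304 = ((1/10)y-2/5)(10y^3-10y^2+320y+760) + (0)
Last nonzero remainder: 10y^3-10y^2+320y+760. Dividing through by 10 gives the monic gcd y^3-y^2+32y+76.

y^3-y^2+32y+76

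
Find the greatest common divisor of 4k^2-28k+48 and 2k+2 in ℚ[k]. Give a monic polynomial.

1

Repeated division with remainder:
  4k^2-28k+48 = (2k-16)(2k+2) + (80)
  2k+2 = ((1/40)k+1/40)(80) + (0)
The last nonzero remainder is the constant 80, so the polynomials are coprime and gcd = 1.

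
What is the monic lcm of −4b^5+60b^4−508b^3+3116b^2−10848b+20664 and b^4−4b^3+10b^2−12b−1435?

b^6−10b^5+52b^4−144b^3−1183b^2+8394b−25830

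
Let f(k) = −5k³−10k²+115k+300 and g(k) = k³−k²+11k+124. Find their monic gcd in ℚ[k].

k+4

Euclidean algorithm in ℚ[k]:
  −5k³−10k²+115k+300 = (−5)(k³−k²+11k+124) + (−15k²+170k+920)
  k³−k²+11k+124 = (−(1/15)k−31/45)(−15k²+170k+920) + ((1705/9)k+6820/9)
  −15k²+170k+920 = (−(27/341)k+414/341)((1705/9)k+6820/9) + (0)
Last nonzero remainder: (1705/9)k+6820/9. Dividing through by 1705/9 gives the monic gcd k+4.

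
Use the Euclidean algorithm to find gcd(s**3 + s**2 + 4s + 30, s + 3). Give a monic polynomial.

Euclidean algorithm in ℚ[s]:
  s**3 + s**2 + 4s + 30 = (s**2 - 2s + 10)(s + 3) + (0)
The last nonzero remainder s + 3 is already monic.

s + 3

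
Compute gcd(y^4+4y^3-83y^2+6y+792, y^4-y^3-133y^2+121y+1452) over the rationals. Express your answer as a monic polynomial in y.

By polynomial division,
  y^4+4y^3-83y^2+6y+792 = (y^4-y^3-133y^2+121y+1452) + (5y^3+50y^2-115y-660)
  y^4-y^3-133y^2+121y+1452 = ((1/5)y-11/5)(5y^3+50y^2-115y-660) + (0)
Last nonzero remainder: 5y^3+50y^2-115y-660. Dividing through by 5 gives the monic gcd y^3+10y^2-23y-132.

y^3+10y^2-23y-132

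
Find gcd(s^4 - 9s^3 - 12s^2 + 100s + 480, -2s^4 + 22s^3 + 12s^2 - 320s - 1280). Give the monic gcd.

Apply the Euclidean algorithm:
  s^4 - 9s^3 - 12s^2 + 100s + 480 = (-1/2)(-2s^4 + 22s^3 + 12s^2 - 320s - 1280) + (2s^3 - 6s^2 - 60s - 160)
  -2s^4 + 22s^3 + 12s^2 - 320s - 1280 = (-s + 8)(2s^3 - 6s^2 - 60s - 160) + (0)
Last nonzero remainder: 2s^3 - 6s^2 - 60s - 160. Dividing through by 2 gives the monic gcd s^3 - 3s^2 - 30s - 80.

s^3 - 3s^2 - 30s - 80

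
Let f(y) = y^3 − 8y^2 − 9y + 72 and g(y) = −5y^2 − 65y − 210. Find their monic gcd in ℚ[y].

1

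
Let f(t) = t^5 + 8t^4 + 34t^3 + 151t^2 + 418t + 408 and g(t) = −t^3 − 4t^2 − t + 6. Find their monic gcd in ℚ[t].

Euclidean algorithm in ℚ[t]:
  t^5 + 8t^4 + 34t^3 + 151t^2 + 418t + 408 = (−t^2 − 4t − 17)(−t^3 − 4t^2 − t + 6) + (85t^2 + 425t + 510)
  −t^3 − 4t^2 − t + 6 = (−(1/85)t + 1/85)(85t^2 + 425t + 510) + (0)
Last nonzero remainder: 85t^2 + 425t + 510. Dividing through by 85 gives the monic gcd t^2 + 5t + 6.

t^2 + 5t + 6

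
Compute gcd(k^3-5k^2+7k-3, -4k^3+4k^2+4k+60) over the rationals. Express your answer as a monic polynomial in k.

k-3

Repeated division with remainder:
  k^3-5k^2+7k-3 = (-1/4)(-4k^3+4k^2+4k+60) + (-4k^2+8k+12)
  -4k^3+4k^2+4k+60 = (k+1)(-4k^2+8k+12) + (-16k+48)
  -4k^2+8k+12 = ((1/4)k+1/4)(-16k+48) + (0)
Last nonzero remainder: -16k+48. Dividing through by -16 gives the monic gcd k-3.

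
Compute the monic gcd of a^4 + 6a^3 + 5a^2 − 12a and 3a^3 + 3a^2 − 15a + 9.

By polynomial division,
  a^4 + 6a^3 + 5a^2 − 12a = ((1/3)a + 5/3)(3a^3 + 3a^2 − 15a + 9) + (5a^2 + 10a − 15)
  3a^3 + 3a^2 − 15a + 9 = ((3/5)a − 3/5)(5a^2 + 10a − 15) + (0)
Last nonzero remainder: 5a^2 + 10a − 15. Dividing through by 5 gives the monic gcd a^2 + 2a − 3.

a^2 + 2a − 3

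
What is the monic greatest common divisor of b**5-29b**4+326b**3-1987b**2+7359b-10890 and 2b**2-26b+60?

Repeated division with remainder:
  b**5-29b**4+326b**3-1987b**2+7359b-10890 = ((1/2)b**3-8b**2+44b-363/2)(2b**2-26b+60) + (0)
Last nonzero remainder: 2b**2-26b+60. Dividing through by 2 gives the monic gcd b**2-13b+30.

b**2-13b+30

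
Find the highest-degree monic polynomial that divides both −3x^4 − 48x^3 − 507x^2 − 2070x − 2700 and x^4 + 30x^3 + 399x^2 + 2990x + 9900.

x^2 + 10x + 100

Repeated division with remainder:
  −3x^4 − 48x^3 − 507x^2 − 2070x − 2700 = (−3)(x^4 + 30x^3 + 399x^2 + 2990x + 9900) + (42x^3 + 690x^2 + 6900x + 27000)
  x^4 + 30x^3 + 399x^2 + 2990x + 9900 = ((1/42)x + 95/294)(42x^3 + 690x^2 + 6900x + 27000) + ((576/49)x^2 + (5760/49)x + 57600/49)
  42x^3 + 690x^2 + 6900x + 27000 = ((343/96)x + 735/32)((576/49)x^2 + (5760/49)x + 57600/49) + (0)
Last nonzero remainder: (576/49)x^2 + (5760/49)x + 57600/49. Dividing through by 576/49 gives the monic gcd x^2 + 10x + 100.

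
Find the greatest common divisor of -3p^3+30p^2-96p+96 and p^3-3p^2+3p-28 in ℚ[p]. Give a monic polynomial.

By polynomial division,
  -3p^3+30p^2-96p+96 = (-3)(p^3-3p^2+3p-28) + (21p^2-87p+12)
  p^3-3p^2+3p-28 = ((1/21)p+8/147)(21p^2-87p+12) + ((351/49)p-1404/49)
  21p^2-87p+12 = ((343/117)p-49/117)((351/49)p-1404/49) + (0)
Last nonzero remainder: (351/49)p-1404/49. Dividing through by 351/49 gives the monic gcd p-4.

p-4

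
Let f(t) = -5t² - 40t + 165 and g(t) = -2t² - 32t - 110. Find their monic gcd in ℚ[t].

t + 11

Apply the Euclidean algorithm:
  -5t² - 40t + 165 = (5/2)(-2t² - 32t - 110) + (40t + 440)
  -2t² - 32t - 110 = (-(1/20)t - 1/4)(40t + 440) + (0)
Last nonzero remainder: 40t + 440. Dividing through by 40 gives the monic gcd t + 11.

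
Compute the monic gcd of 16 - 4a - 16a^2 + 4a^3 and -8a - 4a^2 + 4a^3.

Repeated division with remainder:
  4a^3 - 16a^2 - 4a + 16 = (4a^3 - 4a^2 - 8a) + (-12a^2 + 4a + 16)
  4a^3 - 4a^2 - 8a = (-(1/3)a + 2/9)(-12a^2 + 4a + 16) + (-(32/9)a - 32/9)
  -12a^2 + 4a + 16 = ((27/8)a - 9/2)(-(32/9)a - 32/9) + (0)
Last nonzero remainder: -(32/9)a - 32/9. Dividing through by -32/9 gives the monic gcd a + 1.

1 + a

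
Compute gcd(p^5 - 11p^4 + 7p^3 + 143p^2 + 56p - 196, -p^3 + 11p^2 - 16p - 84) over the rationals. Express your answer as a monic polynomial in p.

p^2 - 5p - 14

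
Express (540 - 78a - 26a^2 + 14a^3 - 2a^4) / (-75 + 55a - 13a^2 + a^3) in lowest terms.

(-108 - 6a + 4a^2 - 2a^3)/(15 - 8a + a^2)

Repeated division with remainder:
  -2a^4 + 14a^3 - 26a^2 - 78a + 540 = (-2a - 12)(a^3 - 13a^2 + 55a - 75) + (-72a^2 + 432a - 360)
  a^3 - 13a^2 + 55a - 75 = (-(1/72)a + 7/72)(-72a^2 + 432a - 360) + (8a - 40)
  -72a^2 + 432a - 360 = (-9a + 9)(8a - 40) + (0)
Last nonzero remainder: 8a - 40. Dividing through by 8 gives the monic gcd a - 5.
Cancel a - 5 from numerator and denominator to get the reduced form.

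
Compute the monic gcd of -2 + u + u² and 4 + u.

By polynomial division,
  u² + u - 2 = (u - 3)(u + 4) + (10)
  u + 4 = ((1/10)u + 2/5)(10) + (0)
The last nonzero remainder is the constant 10, so the polynomials are coprime and gcd = 1.

1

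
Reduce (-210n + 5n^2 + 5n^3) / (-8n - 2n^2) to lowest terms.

(210 - 5n - 5n^2)/(8 + 2n)

By polynomial division,
  5n^3 + 5n^2 - 210n = (-(5/2)n + 15/2)(-2n^2 - 8n) + (-150n)
  -2n^2 - 8n = ((1/75)n + 4/75)(-150n) + (0)
Last nonzero remainder: -150n. Dividing through by -150 gives the monic gcd n.
Cancel n from numerator and denominator to get the reduced form.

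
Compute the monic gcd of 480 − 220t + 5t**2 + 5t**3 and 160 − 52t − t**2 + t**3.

Euclidean algorithm in ℚ[t]:
  5t**3 + 5t**2 − 220t + 480 = (5)(t**3 − t**2 − 52t + 160) + (10t**2 + 40t − 320)
  t**3 − t**2 − 52t + 160 = ((1/10)t − 1/2)(10t**2 + 40t − 320) + (0)
Last nonzero remainder: 10t**2 + 40t − 320. Dividing through by 10 gives the monic gcd t**2 + 4t − 32.

−32 + 4t + t**2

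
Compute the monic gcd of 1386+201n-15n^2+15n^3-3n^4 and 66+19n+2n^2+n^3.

Repeated division with remainder:
  -3n^4+15n^3-15n^2+201n+1386 = (-3n+21)(n^3+2n^2+19n+66) + (0)
The last nonzero remainder n^3+2n^2+19n+66 is already monic.

66+19n+2n^2+n^3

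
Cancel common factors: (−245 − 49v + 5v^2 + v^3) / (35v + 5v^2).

Repeated division with remainder:
  v^3 + 5v^2 − 49v − 245 = ((1/5)v − 2/5)(5v^2 + 35v) + (−35v − 245)
  5v^2 + 35v = (−(1/7)v)(−35v − 245) + (0)
Last nonzero remainder: −35v − 245. Dividing through by −35 gives the monic gcd v + 7.
Cancel v + 7 from numerator and denominator to get the reduced form.

(−35 − 2v + v^2)/(5v)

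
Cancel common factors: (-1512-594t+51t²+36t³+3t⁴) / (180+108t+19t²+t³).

Apply the Euclidean algorithm:
  3t⁴+36t³+51t²-594t-1512 = (3t-21)(t³+19t²+108t+180) + (126t²+1134t+2268)
  t³+19t²+108t+180 = ((1/126)t+5/63)(126t²+1134t+2268) + (0)
Last nonzero remainder: 126t²+1134t+2268. Dividing through by 126 gives the monic gcd t²+9t+18.
Cancel t²+9t+18 from numerator and denominator to get the reduced form.

(-84+9t+3t²)/(10+t)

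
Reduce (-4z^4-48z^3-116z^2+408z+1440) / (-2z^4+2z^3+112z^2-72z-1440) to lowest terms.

(2z^2+4z-30)/(z^2-11z+30)

By polynomial division,
  -4z^4-48z^3-116z^2+408z+1440 = (2)(-2z^4+2z^3+112z^2-72z-1440) + (-52z^3-340z^2+552z+4320)
  -2z^4+2z^3+112z^2-72z-1440 = ((1/26)z-49/169)(-52z^3-340z^2+552z+4320) + (-(1320/169)z^2-(13200/169)z-31680/169)
  -52z^3-340z^2+552z+4320 = ((2197/330)z-507/22)(-(1320/169)z^2-(13200/169)z-31680/169) + (0)
Last nonzero remainder: -(1320/169)z^2-(13200/169)z-31680/169. Dividing through by -1320/169 gives the monic gcd z^2+10z+24.
Cancel z^2+10z+24 from numerator and denominator to get the reduced form.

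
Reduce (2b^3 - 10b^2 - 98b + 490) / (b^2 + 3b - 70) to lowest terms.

Repeated division with remainder:
  2b^3 - 10b^2 - 98b + 490 = (2b - 16)(b^2 + 3b - 70) + (90b - 630)
  b^2 + 3b - 70 = ((1/90)b + 1/9)(90b - 630) + (0)
Last nonzero remainder: 90b - 630. Dividing through by 90 gives the monic gcd b - 7.
Cancel b - 7 from numerator and denominator to get the reduced form.

(2b^2 + 4b - 70)/(b + 10)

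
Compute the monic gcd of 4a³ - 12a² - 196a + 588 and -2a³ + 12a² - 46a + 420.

a - 7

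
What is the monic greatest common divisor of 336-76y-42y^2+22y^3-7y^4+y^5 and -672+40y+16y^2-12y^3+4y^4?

Euclidean algorithm in ℚ[y]:
  y^5-7y^4+22y^3-42y^2-76y+336 = ((1/4)y-1)(4y^4-12y^3+16y^2+40y-672) + (6y^3-36y^2+132y-336)
  4y^4-12y^3+16y^2+40y-672 = ((2/3)y+2)(6y^3-36y^2+132y-336) + (0)
Last nonzero remainder: 6y^3-36y^2+132y-336. Dividing through by 6 gives the monic gcd y^3-6y^2+22y-56.

-56+22y-6y^2+y^3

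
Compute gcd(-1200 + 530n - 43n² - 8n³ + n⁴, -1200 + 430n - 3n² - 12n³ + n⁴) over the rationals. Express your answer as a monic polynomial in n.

Repeated division with remainder:
  n⁴ - 8n³ - 43n² + 530n - 1200 = (n⁴ - 12n³ - 3n² + 430n - 1200) + (4n³ - 40n² + 100n)
  n⁴ - 12n³ - 3n² + 430n - 1200 = ((1/4)n - 1/2)(4n³ - 40n² + 100n) + (-48n² + 480n - 1200)
  4n³ - 40n² + 100n = (-(1/12)n)(-48n² + 480n - 1200) + (0)
Last nonzero remainder: -48n² + 480n - 1200. Dividing through by -48 gives the monic gcd n² - 10n + 25.

25 - 10n + n²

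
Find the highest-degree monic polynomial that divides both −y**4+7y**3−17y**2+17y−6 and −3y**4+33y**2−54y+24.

y**3−4y**2+5y−2

Euclidean algorithm in ℚ[y]:
  −y**4+7y**3−17y**2+17y−6 = (1/3)(−3y**4+33y**2−54y+24) + (7y**3−28y**2+35y−14)
  −3y**4+33y**2−54y+24 = (−(3/7)y−12/7)(7y**3−28y**2+35y−14) + (0)
Last nonzero remainder: 7y**3−28y**2+35y−14. Dividing through by 7 gives the monic gcd y**3−4y**2+5y−2.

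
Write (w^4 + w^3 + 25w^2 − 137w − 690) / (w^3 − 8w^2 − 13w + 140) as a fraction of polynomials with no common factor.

(w^3 + 6w^2 + 55w + 138)/(w^2 − 3w − 28)

Euclidean algorithm in ℚ[w]:
  w^4 + w^3 + 25w^2 − 137w − 690 = (w + 9)(w^3 − 8w^2 − 13w + 140) + (110w^2 − 160w − 1950)
  w^3 − 8w^2 − 13w + 140 = ((1/110)w − 36/605)(110w^2 − 160w − 1950) + (−(580/121)w + 2900/121)
  110w^2 − 160w − 1950 = (−(1331/58)w − 4719/58)(−(580/121)w + 2900/121) + (0)
Last nonzero remainder: −(580/121)w + 2900/121. Dividing through by −580/121 gives the monic gcd w − 5.
Cancel w − 5 from numerator and denominator to get the reduced form.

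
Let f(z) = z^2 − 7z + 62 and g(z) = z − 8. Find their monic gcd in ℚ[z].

Apply the Euclidean algorithm:
  z^2 − 7z + 62 = (z + 1)(z − 8) + (70)
  z − 8 = ((1/70)z − 4/35)(70) + (0)
The last nonzero remainder is the constant 70, so the polynomials are coprime and gcd = 1.

1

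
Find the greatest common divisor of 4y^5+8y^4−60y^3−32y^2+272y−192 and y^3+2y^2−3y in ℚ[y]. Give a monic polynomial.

y^2+2y−3

Euclidean algorithm in ℚ[y]:
  4y^5+8y^4−60y^3−32y^2+272y−192 = (4y^2−48)(y^3+2y^2−3y) + (64y^2+128y−192)
  y^3+2y^2−3y = ((1/64)y)(64y^2+128y−192) + (0)
Last nonzero remainder: 64y^2+128y−192. Dividing through by 64 gives the monic gcd y^2+2y−3.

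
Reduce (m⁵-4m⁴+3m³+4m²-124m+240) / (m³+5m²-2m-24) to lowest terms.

(m³-5m²+14m-40)/(m+4)

Apply the Euclidean algorithm:
  m⁵-4m⁴+3m³+4m²-124m+240 = (m²-9m+50)(m³+5m²-2m-24) + (-240m²-240m+1440)
  m³+5m²-2m-24 = (-(1/240)m-1/60)(-240m²-240m+1440) + (0)
Last nonzero remainder: -240m²-240m+1440. Dividing through by -240 gives the monic gcd m²+m-6.
Cancel m²+m-6 from numerator and denominator to get the reduced form.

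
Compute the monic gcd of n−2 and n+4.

By polynomial division,
  n−2 = (n+4) + (−6)
  n+4 = (−(1/6)n−2/3)(−6) + (0)
The last nonzero remainder is the constant −6, so the polynomials are coprime and gcd = 1.

1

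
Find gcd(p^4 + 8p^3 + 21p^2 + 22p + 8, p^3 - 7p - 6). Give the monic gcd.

Repeated division with remainder:
  p^4 + 8p^3 + 21p^2 + 22p + 8 = (p + 8)(p^3 - 7p - 6) + (28p^2 + 84p + 56)
  p^3 - 7p - 6 = ((1/28)p - 3/28)(28p^2 + 84p + 56) + (0)
Last nonzero remainder: 28p^2 + 84p + 56. Dividing through by 28 gives the monic gcd p^2 + 3p + 2.

p^2 + 3p + 2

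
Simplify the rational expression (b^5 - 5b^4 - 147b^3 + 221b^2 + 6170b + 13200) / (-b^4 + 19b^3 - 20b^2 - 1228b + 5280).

(-b^2 - 8b - 15)/(b - 6)

Repeated division with remainder:
  b^5 - 5b^4 - 147b^3 + 221b^2 + 6170b + 13200 = (-b - 14)(-b^4 + 19b^3 - 20b^2 - 1228b + 5280) + (99b^3 - 1287b^2 - 5742b + 87120)
  -b^4 + 19b^3 - 20b^2 - 1228b + 5280 = (-(1/99)b + 2/33)(99b^3 - 1287b^2 - 5742b + 87120) + (0)
Last nonzero remainder: 99b^3 - 1287b^2 - 5742b + 87120. Dividing through by 99 gives the monic gcd b^3 - 13b^2 - 58b + 880.
Cancel b^3 - 13b^2 - 58b + 880 from numerator and denominator to get the reduced form.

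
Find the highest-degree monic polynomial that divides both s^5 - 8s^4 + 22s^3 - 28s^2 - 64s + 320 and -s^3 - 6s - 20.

s^3 + 6s + 20

By polynomial division,
  s^5 - 8s^4 + 22s^3 - 28s^2 - 64s + 320 = (-s^2 + 8s - 16)(-s^3 - 6s - 20) + (0)
Last nonzero remainder: -s^3 - 6s - 20. Dividing through by -1 gives the monic gcd s^3 + 6s + 20.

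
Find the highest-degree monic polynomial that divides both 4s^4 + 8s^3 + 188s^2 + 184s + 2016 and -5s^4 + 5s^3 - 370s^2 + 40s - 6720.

By polynomial division,
  4s^4 + 8s^3 + 188s^2 + 184s + 2016 = (-4/5)(-5s^4 + 5s^3 - 370s^2 + 40s - 6720) + (12s^3 - 108s^2 + 216s - 3360)
  -5s^4 + 5s^3 - 370s^2 + 40s - 6720 = (-(5/12)s - 10/3)(12s^3 - 108s^2 + 216s - 3360) + (-640s^2 - 640s - 17920)
  12s^3 - 108s^2 + 216s - 3360 = (-(3/160)s + 3/16)(-640s^2 - 640s - 17920) + (0)
Last nonzero remainder: -640s^2 - 640s - 17920. Dividing through by -640 gives the monic gcd s^2 + s + 28.

s^2 + s + 28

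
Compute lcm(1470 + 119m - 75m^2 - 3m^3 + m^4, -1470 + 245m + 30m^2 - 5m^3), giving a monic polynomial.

Repeated division with remainder:
  m^4 - 3m^3 - 75m^2 + 119m + 1470 = (-(1/5)m - 3/5)(-5m^3 + 30m^2 + 245m - 1470) + (-8m^2 - 28m + 588)
  -5m^3 + 30m^2 + 245m - 1470 = ((5/8)m - 95/16)(-8m^2 - 28m + 588) + (-(1155/4)m + 8085/4)
  -8m^2 - 28m + 588 = ((32/1155)m + 16/55)(-(1155/4)m + 8085/4) + (0)
Last nonzero remainder: -(1155/4)m + 8085/4. Dividing through by -1155/4 gives the monic gcd m - 7.
Then lcm(f, g) = f·g / gcd(f, g); expanding and making the result monic gives the answer.

-61740 - 3528m + 4739m^2 + 170m^3 - 120m^4 - 2m^5 + m^6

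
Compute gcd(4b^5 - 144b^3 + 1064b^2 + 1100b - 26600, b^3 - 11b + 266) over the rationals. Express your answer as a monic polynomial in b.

b^3 - 11b + 266

Apply the Euclidean algorithm:
  4b^5 - 144b^3 + 1064b^2 + 1100b - 26600 = (4b^2 - 100)(b^3 - 11b + 266) + (0)
The last nonzero remainder b^3 - 11b + 266 is already monic.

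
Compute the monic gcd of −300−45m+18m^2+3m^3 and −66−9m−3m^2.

1

Apply the Euclidean algorithm:
  3m^3+18m^2−45m−300 = (−m−3)(−3m^2−9m−66) + (−138m−498)
  −3m^2−9m−66 = ((1/46)m−7/529)(−138m−498) + (−38400/529)
  −138m−498 = ((12167/6400)m+43907/6400)(−38400/529) + (0)
The last nonzero remainder is the constant −38400/529, so the polynomials are coprime and gcd = 1.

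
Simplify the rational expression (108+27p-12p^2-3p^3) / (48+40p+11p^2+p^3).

Repeated division with remainder:
  -3p^3-12p^2+27p+108 = (-3)(p^3+11p^2+40p+48) + (21p^2+147p+252)
  p^3+11p^2+40p+48 = ((1/21)p+4/21)(21p^2+147p+252) + (0)
Last nonzero remainder: 21p^2+147p+252. Dividing through by 21 gives the monic gcd p^2+7p+12.
Cancel p^2+7p+12 from numerator and denominator to get the reduced form.

(9-3p)/(4+p)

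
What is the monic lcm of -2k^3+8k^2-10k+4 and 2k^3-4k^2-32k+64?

By polynomial division,
  -2k^3+8k^2-10k+4 = (-1)(2k^3-4k^2-32k+64) + (4k^2-42k+68)
  2k^3-4k^2-32k+64 = ((1/2)k+17/4)(4k^2-42k+68) + ((225/2)k-225)
  4k^2-42k+68 = ((8/225)k-68/225)((225/2)k-225) + (0)
Last nonzero remainder: (225/2)k-225. Dividing through by 225/2 gives the monic gcd k-2.
Then lcm(f, g) = f·g / gcd(f, g); expanding and making the result monic gives the answer.

k^5-4k^4-11k^3+62k^2-80k+32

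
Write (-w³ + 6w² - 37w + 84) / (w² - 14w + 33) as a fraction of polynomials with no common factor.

(-w² + 3w - 28)/(w - 11)

Apply the Euclidean algorithm:
  -w³ + 6w² - 37w + 84 = (-w - 8)(w² - 14w + 33) + (-116w + 348)
  w² - 14w + 33 = (-(1/116)w + 11/116)(-116w + 348) + (0)
Last nonzero remainder: -116w + 348. Dividing through by -116 gives the monic gcd w - 3.
Cancel w - 3 from numerator and denominator to get the reduced form.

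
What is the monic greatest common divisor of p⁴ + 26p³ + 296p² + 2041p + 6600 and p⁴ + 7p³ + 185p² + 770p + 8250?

Euclidean algorithm in ℚ[p]:
  p⁴ + 26p³ + 296p² + 2041p + 6600 = (p⁴ + 7p³ + 185p² + 770p + 8250) + (19p³ + 111p² + 1271p - 1650)
  p⁴ + 7p³ + 185p² + 770p + 8250 = ((1/19)p + 22/361)(19p³ + 111p² + 1271p - 1650) + ((40194/361)p² + (281358/361)p + 3014550/361)
  19p³ + 111p² + 1271p - 1650 = ((6859/40194)p - 361/1827)((40194/361)p² + (281358/361)p + 3014550/361) + (0)
Last nonzero remainder: (40194/361)p² + (281358/361)p + 3014550/361. Dividing through by 40194/361 gives the monic gcd p² + 7p + 75.

p² + 7p + 75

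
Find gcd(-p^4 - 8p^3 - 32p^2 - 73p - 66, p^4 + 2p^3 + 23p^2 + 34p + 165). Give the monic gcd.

p^2 + 3p + 11

Apply the Euclidean algorithm:
  -p^4 - 8p^3 - 32p^2 - 73p - 66 = (-1)(p^4 + 2p^3 + 23p^2 + 34p + 165) + (-6p^3 - 9p^2 - 39p + 99)
  p^4 + 2p^3 + 23p^2 + 34p + 165 = (-(1/6)p - 1/12)(-6p^3 - 9p^2 - 39p + 99) + ((63/4)p^2 + (189/4)p + 693/4)
  -6p^3 - 9p^2 - 39p + 99 = (-(8/21)p + 4/7)((63/4)p^2 + (189/4)p + 693/4) + (0)
Last nonzero remainder: (63/4)p^2 + (189/4)p + 693/4. Dividing through by 63/4 gives the monic gcd p^2 + 3p + 11.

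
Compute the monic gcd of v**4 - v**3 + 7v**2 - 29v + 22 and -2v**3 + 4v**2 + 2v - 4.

By polynomial division,
  v**4 - v**3 + 7v**2 - 29v + 22 = (-(1/2)v - 1/2)(-2v**3 + 4v**2 + 2v - 4) + (10v**2 - 30v + 20)
  -2v**3 + 4v**2 + 2v - 4 = (-(1/5)v - 1/5)(10v**2 - 30v + 20) + (0)
Last nonzero remainder: 10v**2 - 30v + 20. Dividing through by 10 gives the monic gcd v**2 - 3v + 2.

v**2 - 3v + 2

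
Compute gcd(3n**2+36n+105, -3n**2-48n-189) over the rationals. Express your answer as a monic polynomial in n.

Apply the Euclidean algorithm:
  3n**2+36n+105 = (-1)(-3n**2-48n-189) + (-12n-84)
  -3n**2-48n-189 = ((1/4)n+9/4)(-12n-84) + (0)
Last nonzero remainder: -12n-84. Dividing through by -12 gives the monic gcd n+7.

n+7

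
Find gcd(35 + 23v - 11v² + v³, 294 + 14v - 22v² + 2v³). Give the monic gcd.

Repeated division with remainder:
  v³ - 11v² + 23v + 35 = (1/2)(2v³ - 22v² + 14v + 294) + (16v - 112)
  2v³ - 22v² + 14v + 294 = ((1/8)v² - (1/2)v - 21/8)(16v - 112) + (0)
Last nonzero remainder: 16v - 112. Dividing through by 16 gives the monic gcd v - 7.

-7 + v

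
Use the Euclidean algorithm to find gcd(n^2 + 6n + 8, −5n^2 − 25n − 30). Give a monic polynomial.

n + 2

Apply the Euclidean algorithm:
  n^2 + 6n + 8 = (−1/5)(−5n^2 − 25n − 30) + (n + 2)
  −5n^2 − 25n − 30 = (−5n − 15)(n + 2) + (0)
The last nonzero remainder n + 2 is already monic.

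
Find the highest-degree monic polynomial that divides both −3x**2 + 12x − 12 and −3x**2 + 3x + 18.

1

Apply the Euclidean algorithm:
  −3x**2 + 12x − 12 = (−3x**2 + 3x + 18) + (9x − 30)
  −3x**2 + 3x + 18 = (−(1/3)x − 7/9)(9x − 30) + (−16/3)
  9x − 30 = (−(27/16)x + 45/8)(−16/3) + (0)
The last nonzero remainder is the constant −16/3, so the polynomials are coprime and gcd = 1.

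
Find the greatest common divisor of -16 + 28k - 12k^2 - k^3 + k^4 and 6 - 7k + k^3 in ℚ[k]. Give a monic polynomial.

2 - 3k + k^2

Repeated division with remainder:
  k^4 - k^3 - 12k^2 + 28k - 16 = (k - 1)(k^3 - 7k + 6) + (-5k^2 + 15k - 10)
  k^3 - 7k + 6 = (-(1/5)k - 3/5)(-5k^2 + 15k - 10) + (0)
Last nonzero remainder: -5k^2 + 15k - 10. Dividing through by -5 gives the monic gcd k^2 - 3k + 2.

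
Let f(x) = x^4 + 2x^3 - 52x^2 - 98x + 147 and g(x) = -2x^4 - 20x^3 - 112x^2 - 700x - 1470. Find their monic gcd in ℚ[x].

x^2 + 10x + 21

Repeated division with remainder:
  x^4 + 2x^3 - 52x^2 - 98x + 147 = (-1/2)(-2x^4 - 20x^3 - 112x^2 - 700x - 1470) + (-8x^3 - 108x^2 - 448x - 588)
  -2x^4 - 20x^3 - 112x^2 - 700x - 1470 = ((1/4)x - 7/8)(-8x^3 - 108x^2 - 448x - 588) + (-(189/2)x^2 - 945x - 3969/2)
  -8x^3 - 108x^2 - 448x - 588 = ((16/189)x + 8/27)(-(189/2)x^2 - 945x - 3969/2) + (0)
Last nonzero remainder: -(189/2)x^2 - 945x - 3969/2. Dividing through by -189/2 gives the monic gcd x^2 + 10x + 21.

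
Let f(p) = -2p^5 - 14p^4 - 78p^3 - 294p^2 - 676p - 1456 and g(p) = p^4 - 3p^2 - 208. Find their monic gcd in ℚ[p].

p^3 + 4p^2 + 13p + 52

Apply the Euclidean algorithm:
  -2p^5 - 14p^4 - 78p^3 - 294p^2 - 676p - 1456 = (-2p - 14)(p^4 - 3p^2 - 208) + (-84p^3 - 336p^2 - 1092p - 4368)
  p^4 - 3p^2 - 208 = (-(1/84)p + 1/21)(-84p^3 - 336p^2 - 1092p - 4368) + (0)
Last nonzero remainder: -84p^3 - 336p^2 - 1092p - 4368. Dividing through by -84 gives the monic gcd p^3 + 4p^2 + 13p + 52.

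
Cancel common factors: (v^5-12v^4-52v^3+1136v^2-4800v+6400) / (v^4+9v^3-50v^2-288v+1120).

(v^2-14v+40)/(v+7)

Apply the Euclidean algorithm:
  v^5-12v^4-52v^3+1136v^2-4800v+6400 = (v-21)(v^4+9v^3-50v^2-288v+1120) + (187v^3+374v^2-11968v+29920)
  v^4+9v^3-50v^2-288v+1120 = ((1/187)v+7/187)(187v^3+374v^2-11968v+29920) + (0)
Last nonzero remainder: 187v^3+374v^2-11968v+29920. Dividing through by 187 gives the monic gcd v^3+2v^2-64v+160.
Cancel v^3+2v^2-64v+160 from numerator and denominator to get the reduced form.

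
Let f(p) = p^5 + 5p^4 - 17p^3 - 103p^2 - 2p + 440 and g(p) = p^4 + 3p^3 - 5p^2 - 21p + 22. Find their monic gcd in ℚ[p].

Apply the Euclidean algorithm:
  p^5 + 5p^4 - 17p^3 - 103p^2 - 2p + 440 = (p + 2)(p^4 + 3p^3 - 5p^2 - 21p + 22) + (-18p^3 - 72p^2 + 18p + 396)
  p^4 + 3p^3 - 5p^2 - 21p + 22 = (-(1/18)p + 1/18)(-18p^3 - 72p^2 + 18p + 396) + (0)
Last nonzero remainder: -18p^3 - 72p^2 + 18p + 396. Dividing through by -18 gives the monic gcd p^3 + 4p^2 - p - 22.

p^3 + 4p^2 - p - 22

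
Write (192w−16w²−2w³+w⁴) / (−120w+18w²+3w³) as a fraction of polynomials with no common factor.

Euclidean algorithm in ℚ[w]:
  w⁴−2w³−16w²+192w = ((1/3)w−8/3)(3w³+18w²−120w) + (72w²−128w)
  3w³+18w²−120w = ((1/24)w+35/108)(72w²−128w) + (−(2120/27)w)
  72w²−128w = (−(243/265)w+432/265)(−(2120/27)w) + (0)
Last nonzero remainder: −(2120/27)w. Dividing through by −2120/27 gives the monic gcd w.
Cancel w from numerator and denominator to get the reduced form.

(192−16w−2w²+w³)/(−120+18w+3w²)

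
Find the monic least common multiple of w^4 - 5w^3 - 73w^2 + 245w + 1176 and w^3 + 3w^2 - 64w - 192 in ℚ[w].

w^5 + 3w^4 - 113w^3 - 339w^2 + 3136w + 9408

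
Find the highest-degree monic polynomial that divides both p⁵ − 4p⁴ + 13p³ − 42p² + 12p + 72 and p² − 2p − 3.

p² − 2p − 3

Apply the Euclidean algorithm:
  p⁵ − 4p⁴ + 13p³ − 42p² + 12p + 72 = (p³ − 2p² + 12p − 24)(p² − 2p − 3) + (0)
The last nonzero remainder p² − 2p − 3 is already monic.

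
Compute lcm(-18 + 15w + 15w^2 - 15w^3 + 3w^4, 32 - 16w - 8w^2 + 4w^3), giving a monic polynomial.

By polynomial division,
  3w^4 - 15w^3 + 15w^2 + 15w - 18 = ((3/4)w - 9/4)(4w^3 - 8w^2 - 16w + 32) + (9w^2 - 45w + 54)
  4w^3 - 8w^2 - 16w + 32 = ((4/9)w + 4/3)(9w^2 - 45w + 54) + (20w - 40)
  9w^2 - 45w + 54 = ((9/20)w - 27/20)(20w - 40) + (0)
Last nonzero remainder: 20w - 40. Dividing through by 20 gives the monic gcd w - 2.
Then lcm(f, g) = f·g / gcd(f, g); expanding and making the result monic gives the answer.

24 - 20w - 26w^2 + 25w^3 + w^4 - 5w^5 + w^6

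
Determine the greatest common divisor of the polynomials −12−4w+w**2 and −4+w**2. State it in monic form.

Repeated division with remainder:
  w**2−4w−12 = (w**2−4) + (−4w−8)
  w**2−4 = (−(1/4)w+1/2)(−4w−8) + (0)
Last nonzero remainder: −4w−8. Dividing through by −4 gives the monic gcd w+2.

2+w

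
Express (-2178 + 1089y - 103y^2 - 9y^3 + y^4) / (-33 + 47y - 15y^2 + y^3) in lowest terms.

Euclidean algorithm in ℚ[y]:
  y^4 - 9y^3 - 103y^2 + 1089y - 2178 = (y + 6)(y^3 - 15y^2 + 47y - 33) + (-60y^2 + 840y - 1980)
  y^3 - 15y^2 + 47y - 33 = (-(1/60)y + 1/60)(-60y^2 + 840y - 1980) + (0)
Last nonzero remainder: -60y^2 + 840y - 1980. Dividing through by -60 gives the monic gcd y^2 - 14y + 33.
Cancel y^2 - 14y + 33 from numerator and denominator to get the reduced form.

(-66 + 5y + y^2)/(-1 + y)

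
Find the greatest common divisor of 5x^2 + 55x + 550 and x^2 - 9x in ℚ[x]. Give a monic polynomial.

1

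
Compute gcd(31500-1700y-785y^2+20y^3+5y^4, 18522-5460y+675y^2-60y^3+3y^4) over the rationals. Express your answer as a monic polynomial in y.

63-16y+y^2

Repeated division with remainder:
  5y^4+20y^3-785y^2-1700y+31500 = (5/3)(3y^4-60y^3+675y^2-5460y+18522) + (120y^3-1910y^2+7400y+630)
  3y^4-60y^3+675y^2-5460y+18522 = ((1/40)y-49/480)(120y^3-1910y^2+7400y+630) + ((14161/48)y^2-(14161/3)y+297381/16)
  120y^3-1910y^2+7400y+630 = ((5760/14161)y+480/14161)((14161/48)y^2-(14161/3)y+297381/16) + (0)
Last nonzero remainder: (14161/48)y^2-(14161/3)y+297381/16. Dividing through by 14161/48 gives the monic gcd y^2-16y+63.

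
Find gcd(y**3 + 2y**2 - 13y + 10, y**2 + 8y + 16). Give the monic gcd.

Euclidean algorithm in ℚ[y]:
  y**3 + 2y**2 - 13y + 10 = (y - 6)(y**2 + 8y + 16) + (19y + 106)
  y**2 + 8y + 16 = ((1/19)y + 46/361)(19y + 106) + (900/361)
  19y + 106 = ((6859/900)y + 19133/450)(900/361) + (0)
The last nonzero remainder is the constant 900/361, so the polynomials are coprime and gcd = 1.

1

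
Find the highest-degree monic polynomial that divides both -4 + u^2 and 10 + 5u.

Euclidean algorithm in ℚ[u]:
  u^2 - 4 = ((1/5)u - 2/5)(5u + 10) + (0)
Last nonzero remainder: 5u + 10. Dividing through by 5 gives the monic gcd u + 2.

2 + u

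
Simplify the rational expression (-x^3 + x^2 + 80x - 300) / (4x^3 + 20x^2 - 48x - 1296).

By polynomial division,
  -x^3 + x^2 + 80x - 300 = (-1/4)(4x^3 + 20x^2 - 48x - 1296) + (6x^2 + 68x - 624)
  4x^3 + 20x^2 - 48x - 1296 = ((2/3)x - 38/9)(6x^2 + 68x - 624) + ((5896/9)x - 11792/3)
  6x^2 + 68x - 624 = ((27/2948)x + 117/737)((5896/9)x - 11792/3) + (0)
Last nonzero remainder: (5896/9)x - 11792/3. Dividing through by 5896/9 gives the monic gcd x - 6.
Cancel x - 6 from numerator and denominator to get the reduced form.

(-x^2 - 5x + 50)/(4x^2 + 44x + 216)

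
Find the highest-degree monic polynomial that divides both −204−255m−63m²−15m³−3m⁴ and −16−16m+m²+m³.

Apply the Euclidean algorithm:
  −3m⁴−15m³−63m²−255m−204 = (−3m−12)(m³+m²−16m−16) + (−99m²−495m−396)
  m³+m²−16m−16 = (−(1/99)m+4/99)(−99m²−495m−396) + (0)
Last nonzero remainder: −99m²−495m−396. Dividing through by −99 gives the monic gcd m²+5m+4.

4+5m+m²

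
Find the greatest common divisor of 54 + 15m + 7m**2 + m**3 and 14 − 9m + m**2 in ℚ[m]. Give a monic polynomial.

Euclidean algorithm in ℚ[m]:
  m**3 + 7m**2 + 15m + 54 = (m + 16)(m**2 − 9m + 14) + (145m − 170)
  m**2 − 9m + 14 = ((1/145)m − 227/4205)(145m − 170) + (4056/841)
  145m − 170 = ((121945/4056)m − 71485/2028)(4056/841) + (0)
The last nonzero remainder is the constant 4056/841, so the polynomials are coprime and gcd = 1.

1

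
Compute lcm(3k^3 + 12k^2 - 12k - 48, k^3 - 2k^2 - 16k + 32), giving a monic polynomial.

k^4 - 20k^2 + 64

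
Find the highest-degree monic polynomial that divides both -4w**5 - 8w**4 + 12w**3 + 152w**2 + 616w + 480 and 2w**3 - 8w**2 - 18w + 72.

Apply the Euclidean algorithm:
  -4w**5 - 8w**4 + 12w**3 + 152w**2 + 616w + 480 = (-2w**2 - 12w - 60)(2w**3 - 8w**2 - 18w + 72) + (-400w**2 + 400w + 4800)
  2w**3 - 8w**2 - 18w + 72 = (-(1/200)w + 3/200)(-400w**2 + 400w + 4800) + (0)
Last nonzero remainder: -400w**2 + 400w + 4800. Dividing through by -400 gives the monic gcd w**2 - w - 12.

w**2 - w - 12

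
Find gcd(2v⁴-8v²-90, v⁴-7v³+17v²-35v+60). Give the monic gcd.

v³-3v²+5v-15

By polynomial division,
  2v⁴-8v²-90 = (2)(v⁴-7v³+17v²-35v+60) + (14v³-42v²+70v-210)
  v⁴-7v³+17v²-35v+60 = ((1/14)v-2/7)(14v³-42v²+70v-210) + (0)
Last nonzero remainder: 14v³-42v²+70v-210. Dividing through by 14 gives the monic gcd v³-3v²+5v-15.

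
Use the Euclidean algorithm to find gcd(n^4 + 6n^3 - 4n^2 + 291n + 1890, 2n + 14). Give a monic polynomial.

n + 7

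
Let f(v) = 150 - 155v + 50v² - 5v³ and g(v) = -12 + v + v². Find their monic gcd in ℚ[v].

By polynomial division,
  -5v³ + 50v² - 155v + 150 = (-5v + 55)(v² + v - 12) + (-270v + 810)
  v² + v - 12 = (-(1/270)v - 2/135)(-270v + 810) + (0)
Last nonzero remainder: -270v + 810. Dividing through by -270 gives the monic gcd v - 3.

-3 + v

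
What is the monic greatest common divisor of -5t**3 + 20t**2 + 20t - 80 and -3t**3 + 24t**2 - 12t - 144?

t**2 - 2t - 8

Repeated division with remainder:
  -5t**3 + 20t**2 + 20t - 80 = (5/3)(-3t**3 + 24t**2 - 12t - 144) + (-20t**2 + 40t + 160)
  -3t**3 + 24t**2 - 12t - 144 = ((3/20)t - 9/10)(-20t**2 + 40t + 160) + (0)
Last nonzero remainder: -20t**2 + 40t + 160. Dividing through by -20 gives the monic gcd t**2 - 2t - 8.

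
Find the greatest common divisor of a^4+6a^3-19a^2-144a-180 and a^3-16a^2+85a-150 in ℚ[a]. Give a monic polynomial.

Euclidean algorithm in ℚ[a]:
  a^4+6a^3-19a^2-144a-180 = (a+22)(a^3-16a^2+85a-150) + (248a^2-1864a+3120)
  a^3-16a^2+85a-150 = ((1/248)a-263/7688)(248a^2-1864a+3120) + ((8316/961)a-41580/961)
  248a^2-1864a+3120 = ((59582/2079)a-49972/693)((8316/961)a-41580/961) + (0)
Last nonzero remainder: (8316/961)a-41580/961. Dividing through by 8316/961 gives the monic gcd a-5.

a-5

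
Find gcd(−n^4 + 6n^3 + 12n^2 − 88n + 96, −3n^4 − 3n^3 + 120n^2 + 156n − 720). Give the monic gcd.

n^3 − 4n^2 − 20n + 48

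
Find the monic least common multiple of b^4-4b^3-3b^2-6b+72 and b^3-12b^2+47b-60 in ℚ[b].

By polynomial division,
  b^4-4b^3-3b^2-6b+72 = (b+8)(b^3-12b^2+47b-60) + (46b^2-322b+552)
  b^3-12b^2+47b-60 = ((1/46)b-5/46)(46b^2-322b+552) + (0)
Last nonzero remainder: 46b^2-322b+552. Dividing through by 46 gives the monic gcd b^2-7b+12.
Then lcm(f, g) = f·g / gcd(f, g); expanding and making the result monic gives the answer.

b^5-9b^4+17b^3+9b^2+102b-360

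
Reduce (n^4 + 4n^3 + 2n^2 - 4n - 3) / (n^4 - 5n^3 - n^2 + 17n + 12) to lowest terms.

Repeated division with remainder:
  n^4 + 4n^3 + 2n^2 - 4n - 3 = (n^4 - 5n^3 - n^2 + 17n + 12) + (9n^3 + 3n^2 - 21n - 15)
  n^4 - 5n^3 - n^2 + 17n + 12 = ((1/9)n - 16/27)(9n^3 + 3n^2 - 21n - 15) + ((28/9)n^2 + (56/9)n + 28/9)
  9n^3 + 3n^2 - 21n - 15 = ((81/28)n - 135/28)((28/9)n^2 + (56/9)n + 28/9) + (0)
Last nonzero remainder: (28/9)n^2 + (56/9)n + 28/9. Dividing through by 28/9 gives the monic gcd n^2 + 2n + 1.
Cancel n^2 + 2n + 1 from numerator and denominator to get the reduced form.

(n^2 + 2n - 3)/(n^2 - 7n + 12)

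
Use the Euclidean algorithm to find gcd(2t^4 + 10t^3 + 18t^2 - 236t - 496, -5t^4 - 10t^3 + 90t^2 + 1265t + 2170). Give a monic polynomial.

By polynomial division,
  2t^4 + 10t^3 + 18t^2 - 236t - 496 = (-2/5)(-5t^4 - 10t^3 + 90t^2 + 1265t + 2170) + (6t^3 + 54t^2 + 270t + 372)
  -5t^4 - 10t^3 + 90t^2 + 1265t + 2170 = (-(5/6)t + 35/6)(6t^3 + 54t^2 + 270t + 372) + (0)
Last nonzero remainder: 6t^3 + 54t^2 + 270t + 372. Dividing through by 6 gives the monic gcd t^3 + 9t^2 + 45t + 62.

t^3 + 9t^2 + 45t + 62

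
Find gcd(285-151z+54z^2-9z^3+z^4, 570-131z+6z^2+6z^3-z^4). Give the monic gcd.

Euclidean algorithm in ℚ[z]:
  z^4-9z^3+54z^2-151z+285 = (-1)(-z^4+6z^3+6z^2-131z+570) + (-3z^3+60z^2-282z+855)
  -z^4+6z^3+6z^2-131z+570 = ((1/3)z+14/3)(-3z^3+60z^2-282z+855) + (-180z^2+900z-3420)
  -3z^3+60z^2-282z+855 = ((1/60)z-1/4)(-180z^2+900z-3420) + (0)
Last nonzero remainder: -180z^2+900z-3420. Dividing through by -180 gives the monic gcd z^2-5z+19.

19-5z+z^2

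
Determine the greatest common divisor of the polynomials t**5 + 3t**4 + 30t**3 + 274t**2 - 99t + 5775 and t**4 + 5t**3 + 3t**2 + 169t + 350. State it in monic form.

t**3 + 3t**2 - 3t + 175

Repeated division with remainder:
  t**5 + 3t**4 + 30t**3 + 274t**2 - 99t + 5775 = (t - 2)(t**4 + 5t**3 + 3t**2 + 169t + 350) + (37t**3 + 111t**2 - 111t + 6475)
  t**4 + 5t**3 + 3t**2 + 169t + 350 = ((1/37)t + 2/37)(37t**3 + 111t**2 - 111t + 6475) + (0)
Last nonzero remainder: 37t**3 + 111t**2 - 111t + 6475. Dividing through by 37 gives the monic gcd t**3 + 3t**2 - 3t + 175.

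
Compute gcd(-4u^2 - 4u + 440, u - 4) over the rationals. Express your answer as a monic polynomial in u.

Repeated division with remainder:
  -4u^2 - 4u + 440 = (-4u - 20)(u - 4) + (360)
  u - 4 = ((1/360)u - 1/90)(360) + (0)
The last nonzero remainder is the constant 360, so the polynomials are coprime and gcd = 1.

1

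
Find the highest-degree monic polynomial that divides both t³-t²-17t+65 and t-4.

1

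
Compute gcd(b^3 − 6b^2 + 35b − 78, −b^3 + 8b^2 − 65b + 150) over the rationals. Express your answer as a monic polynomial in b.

Apply the Euclidean algorithm:
  b^3 − 6b^2 + 35b − 78 = (−1)(−b^3 + 8b^2 − 65b + 150) + (2b^2 − 30b + 72)
  −b^3 + 8b^2 − 65b + 150 = (−(1/2)b − 7/2)(2b^2 − 30b + 72) + (−134b + 402)
  2b^2 − 30b + 72 = (−(1/67)b + 12/67)(−134b + 402) + (0)
Last nonzero remainder: −134b + 402. Dividing through by −134 gives the monic gcd b − 3.

b − 3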